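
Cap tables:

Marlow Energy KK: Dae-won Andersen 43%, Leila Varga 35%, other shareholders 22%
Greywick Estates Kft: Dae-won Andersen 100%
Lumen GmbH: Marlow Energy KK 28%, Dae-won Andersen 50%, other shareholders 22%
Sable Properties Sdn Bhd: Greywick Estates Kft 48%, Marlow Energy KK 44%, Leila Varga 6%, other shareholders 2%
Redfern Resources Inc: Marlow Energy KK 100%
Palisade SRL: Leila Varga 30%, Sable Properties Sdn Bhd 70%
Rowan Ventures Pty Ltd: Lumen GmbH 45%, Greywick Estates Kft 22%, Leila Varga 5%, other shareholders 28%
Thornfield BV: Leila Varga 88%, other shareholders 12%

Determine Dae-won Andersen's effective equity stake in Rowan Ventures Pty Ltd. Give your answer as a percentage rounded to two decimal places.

49.92%

Dae-won reaches Rowan along 3 paths.
Via Marlow → Lumen: 43% × 28% × 45% = 5.418%.
Via Lumen: 50% × 45% = 22.5%.
Via Greywick: 100% × 22% = 22%.
Total: 5.418% + 22.5% + 22% = 49.918%.
Rounded: 49.92%.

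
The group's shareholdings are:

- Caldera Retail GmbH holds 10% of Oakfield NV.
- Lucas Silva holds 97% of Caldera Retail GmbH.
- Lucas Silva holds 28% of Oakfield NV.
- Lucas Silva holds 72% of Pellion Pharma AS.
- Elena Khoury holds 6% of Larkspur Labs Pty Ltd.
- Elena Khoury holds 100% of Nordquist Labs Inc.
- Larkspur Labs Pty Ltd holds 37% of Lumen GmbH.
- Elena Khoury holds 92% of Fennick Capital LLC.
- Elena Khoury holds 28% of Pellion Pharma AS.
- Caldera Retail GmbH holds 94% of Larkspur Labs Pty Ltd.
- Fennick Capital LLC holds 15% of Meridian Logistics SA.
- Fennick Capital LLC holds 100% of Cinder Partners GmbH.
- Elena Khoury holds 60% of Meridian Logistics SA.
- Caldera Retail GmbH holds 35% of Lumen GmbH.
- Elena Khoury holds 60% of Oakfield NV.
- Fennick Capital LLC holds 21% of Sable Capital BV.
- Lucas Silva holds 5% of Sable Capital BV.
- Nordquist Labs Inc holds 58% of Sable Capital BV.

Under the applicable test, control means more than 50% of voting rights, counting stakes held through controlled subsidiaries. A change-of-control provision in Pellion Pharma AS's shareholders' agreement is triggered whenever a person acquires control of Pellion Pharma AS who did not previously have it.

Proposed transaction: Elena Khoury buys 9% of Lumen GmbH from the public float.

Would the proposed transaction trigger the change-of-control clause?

No

The purchase changes only Elena's holdings, so Elena is the only person who could newly come to control Pellion.
Elena holds 92% of Fennick, so Elena controls Fennick.
Elena holds 60% of Oakfield, so Elena controls Oakfield.
Elena and Fennick together hold 60% + 15% = 75% of Meridian, so Elena controls Meridian.
Elena holds 100% of Nordquist, so Elena controls Nordquist.
Fennick and Nordquist together hold 21% + 58% = 79% of Sable, so Elena controls Sable.
Fennick holds 100% of Cinder, so Elena controls Cinder.
In Pellion, Elena's side holds only 28%, not > 50%.
So before the transaction, Elena does not control Pellion.
After the purchase, Elena holds 9% of Lumen directly.
Elena's side now holds 9% of Lumen, not > 50%, so Elena still does not control Lumen.
After the transaction, Elena's side holds 28% of Pellion, not > 50%, so Elena still does not control Pellion.
No new person acquires control, so the clause is not triggered.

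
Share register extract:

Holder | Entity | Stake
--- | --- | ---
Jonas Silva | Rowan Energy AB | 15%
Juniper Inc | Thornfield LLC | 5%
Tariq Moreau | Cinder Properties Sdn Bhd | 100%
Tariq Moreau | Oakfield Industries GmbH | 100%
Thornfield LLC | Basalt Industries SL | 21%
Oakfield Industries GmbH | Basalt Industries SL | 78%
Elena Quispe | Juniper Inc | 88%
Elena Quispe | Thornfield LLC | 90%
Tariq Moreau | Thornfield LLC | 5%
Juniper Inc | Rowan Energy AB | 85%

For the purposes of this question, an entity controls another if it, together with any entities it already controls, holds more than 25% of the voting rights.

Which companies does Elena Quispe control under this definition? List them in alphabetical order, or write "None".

Elena holds 88% of Juniper, so Elena controls Juniper.
Elena and Juniper together hold 90% + 5% = 95% of Thornfield, so Elena controls Thornfield.
Juniper holds 85% of Rowan, so Elena controls Rowan.
No other company's threshold is met.

Juniper Inc, Rowan Energy AB, Thornfield LLC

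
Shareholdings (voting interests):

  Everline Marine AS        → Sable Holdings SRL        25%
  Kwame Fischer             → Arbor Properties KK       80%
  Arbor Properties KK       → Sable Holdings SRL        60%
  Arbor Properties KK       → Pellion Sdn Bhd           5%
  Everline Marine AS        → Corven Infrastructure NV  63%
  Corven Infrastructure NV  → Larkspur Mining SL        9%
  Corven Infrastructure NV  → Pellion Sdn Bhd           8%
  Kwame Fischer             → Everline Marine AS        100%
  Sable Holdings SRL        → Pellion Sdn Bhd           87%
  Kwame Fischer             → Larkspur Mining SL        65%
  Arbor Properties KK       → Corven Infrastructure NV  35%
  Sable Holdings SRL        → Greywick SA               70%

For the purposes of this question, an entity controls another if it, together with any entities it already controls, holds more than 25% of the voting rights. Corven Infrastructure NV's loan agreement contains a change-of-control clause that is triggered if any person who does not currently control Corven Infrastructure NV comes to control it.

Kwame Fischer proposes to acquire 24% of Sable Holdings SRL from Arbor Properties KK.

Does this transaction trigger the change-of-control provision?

The purchase adds only to Kwame's holdings (Arbor's stake shrinks), so Kwame is the only person who could newly come to control Corven.
Kwame holds 100% of Everline, so Kwame controls Everline.
Kwame holds 80% of Arbor, so Kwame controls Arbor.
Arbor and Everline together hold 35% + 63% = 98% of Corven, so Kwame controls Corven.
So Kwame already controls Corven before the transaction.
After the purchase, Kwame holds 24% of Sable directly, and Arbor's stake falls to 36%.
Kwame controlled Corven already, so this is not a new person acquiring control; every other person's position is unchanged or reduced.
No new person acquires control, so the clause is not triggered.

No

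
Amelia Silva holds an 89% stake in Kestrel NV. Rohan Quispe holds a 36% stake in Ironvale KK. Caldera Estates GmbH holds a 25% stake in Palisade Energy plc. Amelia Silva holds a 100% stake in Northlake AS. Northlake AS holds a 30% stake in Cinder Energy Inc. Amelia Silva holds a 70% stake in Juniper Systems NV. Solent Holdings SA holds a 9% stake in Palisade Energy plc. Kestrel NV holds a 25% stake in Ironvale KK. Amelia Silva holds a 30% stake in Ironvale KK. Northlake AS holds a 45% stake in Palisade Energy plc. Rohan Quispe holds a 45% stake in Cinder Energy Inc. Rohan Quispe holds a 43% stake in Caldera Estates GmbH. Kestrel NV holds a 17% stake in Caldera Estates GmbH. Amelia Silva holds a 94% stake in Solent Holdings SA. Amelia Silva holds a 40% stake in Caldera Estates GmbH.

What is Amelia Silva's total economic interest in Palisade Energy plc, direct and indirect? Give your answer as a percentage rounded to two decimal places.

67.24%

Amelia reaches Palisade along 4 paths.
Via Northlake: 100% × 45% = 45%.
Via Solent: 94% × 9% = 8.46%.
Via Kestrel → Caldera: 89% × 17% × 25% = 3.7825%.
Via Caldera: 40% × 25% = 10%.
Total: 45% + 8.46% + 3.7825% + 10% = 67.2425%.
Rounded: 67.24%.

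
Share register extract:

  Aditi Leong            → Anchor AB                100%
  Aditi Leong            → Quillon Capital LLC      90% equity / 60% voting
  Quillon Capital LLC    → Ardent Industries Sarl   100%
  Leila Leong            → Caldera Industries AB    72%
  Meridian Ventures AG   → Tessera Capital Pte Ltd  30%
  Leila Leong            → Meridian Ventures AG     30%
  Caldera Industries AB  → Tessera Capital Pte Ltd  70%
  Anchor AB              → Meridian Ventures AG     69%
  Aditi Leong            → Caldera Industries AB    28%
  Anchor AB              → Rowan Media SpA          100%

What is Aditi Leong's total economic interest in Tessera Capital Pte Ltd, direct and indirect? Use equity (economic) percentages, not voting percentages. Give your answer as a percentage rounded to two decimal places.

Aditi reaches Tessera along 2 paths.
Via Anchor → Meridian: 100% × 69% × 30% = 20.7%.
Via Caldera: 28% × 70% = 19.6%.
Total: 20.7% + 19.6% = 40.3%.
Rounded: 40.30%.

40.30%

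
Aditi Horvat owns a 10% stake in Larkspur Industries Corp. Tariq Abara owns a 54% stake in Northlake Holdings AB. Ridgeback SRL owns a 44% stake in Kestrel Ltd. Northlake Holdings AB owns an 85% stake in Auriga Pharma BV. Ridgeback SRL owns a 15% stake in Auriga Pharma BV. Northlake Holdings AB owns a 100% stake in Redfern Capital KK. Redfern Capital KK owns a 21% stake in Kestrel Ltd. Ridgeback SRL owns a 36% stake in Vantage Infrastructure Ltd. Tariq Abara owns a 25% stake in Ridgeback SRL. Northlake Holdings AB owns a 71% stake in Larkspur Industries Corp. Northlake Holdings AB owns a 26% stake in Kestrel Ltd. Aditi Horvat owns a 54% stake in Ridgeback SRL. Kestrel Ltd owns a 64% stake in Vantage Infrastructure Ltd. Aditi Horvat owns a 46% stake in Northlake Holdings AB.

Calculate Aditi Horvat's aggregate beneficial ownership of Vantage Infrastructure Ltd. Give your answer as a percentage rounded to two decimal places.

48.48%

Aditi reaches Vantage along 4 paths.
Via Northlake → Kestrel: 46% × 26% × 64% = 7.6544%.
Via Ridgeback → Kestrel: 54% × 44% × 64% = 15.2064%.
Via Northlake → Redfern → Kestrel: 46% × 100% × 21% × 64% = 6.1824%.
Via Ridgeback: 54% × 36% = 19.44%.
Total: 7.6544% + 15.2064% + 6.1824% + 19.44% = 48.4832%.
Rounded: 48.48%.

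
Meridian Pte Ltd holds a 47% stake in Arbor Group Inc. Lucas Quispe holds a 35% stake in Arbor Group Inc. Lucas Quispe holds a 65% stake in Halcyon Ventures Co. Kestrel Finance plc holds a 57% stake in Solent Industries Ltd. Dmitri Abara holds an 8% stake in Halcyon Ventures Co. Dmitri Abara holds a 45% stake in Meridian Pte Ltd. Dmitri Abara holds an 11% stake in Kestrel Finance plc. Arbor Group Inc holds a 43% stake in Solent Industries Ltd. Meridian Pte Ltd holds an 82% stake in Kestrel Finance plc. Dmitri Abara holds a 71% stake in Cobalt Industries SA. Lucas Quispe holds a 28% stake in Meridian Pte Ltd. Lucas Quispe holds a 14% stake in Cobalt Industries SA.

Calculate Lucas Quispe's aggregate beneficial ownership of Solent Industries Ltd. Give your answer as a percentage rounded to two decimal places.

Lucas reaches Solent along 3 paths.
Via Meridian → Kestrel: 28% × 82% × 57% = 13.0872%.
Via Meridian → Arbor: 28% × 47% × 43% = 5.6588%.
Via Arbor: 35% × 43% = 15.05%.
Total: 13.0872% + 5.6588% + 15.05% = 33.796%.
Rounded: 33.80%.

33.80%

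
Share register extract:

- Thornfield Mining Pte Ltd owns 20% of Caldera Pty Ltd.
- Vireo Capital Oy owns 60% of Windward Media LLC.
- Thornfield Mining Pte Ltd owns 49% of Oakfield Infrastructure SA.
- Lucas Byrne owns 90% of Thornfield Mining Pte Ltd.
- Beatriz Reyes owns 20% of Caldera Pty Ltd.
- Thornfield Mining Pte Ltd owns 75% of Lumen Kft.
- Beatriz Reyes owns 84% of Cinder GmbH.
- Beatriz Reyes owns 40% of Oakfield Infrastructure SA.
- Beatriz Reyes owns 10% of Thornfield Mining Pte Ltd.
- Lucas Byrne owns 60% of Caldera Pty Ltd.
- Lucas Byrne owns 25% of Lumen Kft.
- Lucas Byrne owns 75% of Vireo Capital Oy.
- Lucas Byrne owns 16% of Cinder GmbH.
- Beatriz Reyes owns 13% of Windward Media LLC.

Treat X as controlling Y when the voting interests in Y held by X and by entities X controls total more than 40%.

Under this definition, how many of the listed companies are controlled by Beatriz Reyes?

Beatriz holds 84% of Cinder, so Beatriz controls Cinder.
No other company's threshold is met.
Beatriz controls 1 company.

1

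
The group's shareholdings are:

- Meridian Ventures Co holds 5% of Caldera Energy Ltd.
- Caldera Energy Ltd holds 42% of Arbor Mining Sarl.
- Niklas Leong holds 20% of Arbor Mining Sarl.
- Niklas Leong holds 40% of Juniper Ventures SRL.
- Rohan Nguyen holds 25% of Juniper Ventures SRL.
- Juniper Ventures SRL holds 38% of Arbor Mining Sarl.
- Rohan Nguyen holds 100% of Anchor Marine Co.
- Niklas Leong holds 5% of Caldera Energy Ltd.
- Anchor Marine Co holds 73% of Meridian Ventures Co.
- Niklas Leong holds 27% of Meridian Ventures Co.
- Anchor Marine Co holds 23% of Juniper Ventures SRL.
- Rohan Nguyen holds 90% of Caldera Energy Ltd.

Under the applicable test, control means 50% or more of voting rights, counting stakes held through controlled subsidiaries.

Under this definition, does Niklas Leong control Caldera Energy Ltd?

No

Niklas's largest direct stake is 40% in Juniper, which does not meet the threshold, so Niklas controls no company.
In Caldera, Niklas's side holds only 5%, not ≥ 50%.
So Niklas does not control Caldera.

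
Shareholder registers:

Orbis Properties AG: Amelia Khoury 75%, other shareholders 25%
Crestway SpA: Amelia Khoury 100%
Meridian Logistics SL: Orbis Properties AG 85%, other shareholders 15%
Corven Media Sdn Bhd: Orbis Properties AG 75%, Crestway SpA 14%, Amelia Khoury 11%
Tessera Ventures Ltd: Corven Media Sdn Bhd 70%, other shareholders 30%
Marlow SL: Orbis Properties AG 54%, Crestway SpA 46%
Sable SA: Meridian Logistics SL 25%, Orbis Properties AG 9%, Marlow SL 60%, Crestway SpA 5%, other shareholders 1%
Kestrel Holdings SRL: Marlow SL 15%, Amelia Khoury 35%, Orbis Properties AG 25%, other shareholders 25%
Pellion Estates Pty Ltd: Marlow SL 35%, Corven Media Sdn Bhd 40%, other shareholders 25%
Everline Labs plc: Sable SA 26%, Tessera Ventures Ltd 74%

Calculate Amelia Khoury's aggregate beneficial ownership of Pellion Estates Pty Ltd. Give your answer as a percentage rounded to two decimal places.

62.78%

Amelia reaches Pellion along 5 paths.
Via Orbis → Marlow: 75% × 54% × 35% = 14.175%.
Via Crestway → Marlow: 100% × 46% × 35% = 16.1%.
Via Orbis → Corven: 75% × 75% × 40% = 22.5%.
Via Crestway → Corven: 100% × 14% × 40% = 5.6%.
Via Corven: 11% × 40% = 4.4%.
Total: 14.175% + 16.1% + 22.5% + 5.6% + 4.4% = 62.775%.
Rounded: 62.78%.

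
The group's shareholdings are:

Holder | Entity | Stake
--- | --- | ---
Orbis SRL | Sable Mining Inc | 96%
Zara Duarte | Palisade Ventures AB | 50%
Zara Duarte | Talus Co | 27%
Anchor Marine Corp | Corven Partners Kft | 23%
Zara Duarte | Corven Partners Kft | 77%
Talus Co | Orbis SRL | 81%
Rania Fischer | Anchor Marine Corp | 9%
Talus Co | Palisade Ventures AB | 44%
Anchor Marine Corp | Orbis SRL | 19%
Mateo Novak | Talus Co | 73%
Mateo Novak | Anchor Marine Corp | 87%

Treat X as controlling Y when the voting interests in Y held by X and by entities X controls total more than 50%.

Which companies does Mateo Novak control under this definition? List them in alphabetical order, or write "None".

Mateo holds 87% of Anchor, so Mateo controls Anchor.
Mateo holds 73% of Talus, so Mateo controls Talus.
Talus and Anchor together hold 81% + 19% = 100% of Orbis, so Mateo controls Orbis.
Orbis holds 96% of Sable, so Mateo controls Sable.
No other company's threshold is met.

Anchor Marine Corp, Orbis SRL, Sable Mining Inc, Talus Co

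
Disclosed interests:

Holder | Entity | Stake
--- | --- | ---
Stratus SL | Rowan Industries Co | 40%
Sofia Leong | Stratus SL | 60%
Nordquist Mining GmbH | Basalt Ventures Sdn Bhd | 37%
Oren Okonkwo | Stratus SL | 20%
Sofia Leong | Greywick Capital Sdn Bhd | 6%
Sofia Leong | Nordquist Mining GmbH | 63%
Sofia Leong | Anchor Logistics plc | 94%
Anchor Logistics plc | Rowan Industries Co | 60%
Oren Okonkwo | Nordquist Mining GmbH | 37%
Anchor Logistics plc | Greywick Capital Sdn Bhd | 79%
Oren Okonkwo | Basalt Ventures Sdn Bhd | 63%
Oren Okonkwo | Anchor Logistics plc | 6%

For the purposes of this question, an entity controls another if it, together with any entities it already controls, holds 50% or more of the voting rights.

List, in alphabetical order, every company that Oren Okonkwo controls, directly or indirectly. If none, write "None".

Basalt Ventures Sdn Bhd

Oren holds 63% of Basalt, so Oren controls Basalt.
No other company's threshold is met.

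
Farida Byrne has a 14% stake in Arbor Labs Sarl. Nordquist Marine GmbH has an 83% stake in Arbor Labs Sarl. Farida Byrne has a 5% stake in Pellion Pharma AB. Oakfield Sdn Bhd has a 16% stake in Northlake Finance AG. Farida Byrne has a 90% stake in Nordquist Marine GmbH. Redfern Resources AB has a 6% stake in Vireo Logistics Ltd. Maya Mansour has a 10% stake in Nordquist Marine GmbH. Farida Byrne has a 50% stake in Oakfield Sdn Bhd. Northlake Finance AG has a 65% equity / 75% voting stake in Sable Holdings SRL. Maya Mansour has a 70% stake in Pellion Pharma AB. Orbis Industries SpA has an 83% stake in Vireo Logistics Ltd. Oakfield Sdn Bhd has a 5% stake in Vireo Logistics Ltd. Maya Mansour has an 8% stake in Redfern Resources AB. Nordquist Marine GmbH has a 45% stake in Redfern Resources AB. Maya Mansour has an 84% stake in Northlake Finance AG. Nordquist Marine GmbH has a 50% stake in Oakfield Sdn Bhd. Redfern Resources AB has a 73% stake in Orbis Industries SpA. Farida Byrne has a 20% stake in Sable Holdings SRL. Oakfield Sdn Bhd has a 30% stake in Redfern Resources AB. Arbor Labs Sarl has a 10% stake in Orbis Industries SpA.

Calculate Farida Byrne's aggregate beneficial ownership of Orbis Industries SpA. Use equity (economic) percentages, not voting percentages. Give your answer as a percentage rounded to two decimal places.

59.24%

Farida reaches Orbis along 5 paths.
Via Nordquist → Oakfield → Redfern: 90% × 50% × 30% × 73% = 9.855%.
Via Oakfield → Redfern: 50% × 30% × 73% = 10.95%.
Via Nordquist → Redfern: 90% × 45% × 73% = 29.565%.
Via Arbor: 14% × 10% = 1.4%.
Via Nordquist → Arbor: 90% × 83% × 10% = 7.47%.
Total: 9.855% + 10.95% + 29.565% + 1.4% + 7.47% = 59.24%.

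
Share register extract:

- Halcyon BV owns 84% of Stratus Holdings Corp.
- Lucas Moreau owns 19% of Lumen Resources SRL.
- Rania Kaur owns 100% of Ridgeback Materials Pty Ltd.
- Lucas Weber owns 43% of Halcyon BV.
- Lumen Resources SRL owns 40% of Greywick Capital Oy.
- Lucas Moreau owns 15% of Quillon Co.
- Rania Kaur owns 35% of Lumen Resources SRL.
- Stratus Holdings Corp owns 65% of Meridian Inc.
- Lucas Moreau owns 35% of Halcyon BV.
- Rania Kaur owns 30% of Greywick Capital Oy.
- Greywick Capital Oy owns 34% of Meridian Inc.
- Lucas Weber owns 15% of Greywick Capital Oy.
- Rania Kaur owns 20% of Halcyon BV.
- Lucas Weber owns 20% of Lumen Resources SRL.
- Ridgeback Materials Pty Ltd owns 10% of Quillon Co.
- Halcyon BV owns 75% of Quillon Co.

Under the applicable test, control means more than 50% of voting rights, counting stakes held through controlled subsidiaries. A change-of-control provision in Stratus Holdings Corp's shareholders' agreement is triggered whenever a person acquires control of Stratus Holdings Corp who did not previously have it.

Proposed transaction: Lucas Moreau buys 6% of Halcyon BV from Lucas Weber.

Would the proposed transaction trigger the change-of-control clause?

The purchase adds only to Lucas Moreau's holdings (Lucas Weber's stake shrinks), so Lucas Moreau is the only person who could newly come to control Stratus.
Lucas Moreau's largest direct stake is 35% in Halcyon, which does not meet the threshold, so Lucas Moreau controls no company.
Neither Lucas Moreau nor any entity Lucas Moreau controls holds any voting interest in Stratus.
So before the transaction, Lucas Moreau does not control Stratus.
After the purchase, Lucas Moreau's direct stake in Halcyon rises to 35% + 6% = 41%, and Lucas Weber's stake falls to 37%.
Lucas Moreau's side now holds 41% of Halcyon, not > 50%, so Lucas Moreau still does not control Halcyon.
After the transaction, neither Lucas Moreau nor any entity Lucas Moreau controls holds a voting interest in Stratus, so Lucas Moreau still does not control it.
No new person acquires control, so the clause is not triggered.

No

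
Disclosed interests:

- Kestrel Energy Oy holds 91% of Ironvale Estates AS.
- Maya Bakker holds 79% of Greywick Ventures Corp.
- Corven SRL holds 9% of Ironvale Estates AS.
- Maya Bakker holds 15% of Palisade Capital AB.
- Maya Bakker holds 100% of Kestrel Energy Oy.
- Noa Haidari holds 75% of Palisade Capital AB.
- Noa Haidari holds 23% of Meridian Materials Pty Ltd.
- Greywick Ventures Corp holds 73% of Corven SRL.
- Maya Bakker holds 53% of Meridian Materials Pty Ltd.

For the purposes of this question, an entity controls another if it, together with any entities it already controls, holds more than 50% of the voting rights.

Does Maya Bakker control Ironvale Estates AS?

Yes

Maya holds 79% of Greywick, so Maya controls Greywick.
Greywick holds 73% of Corven, so Maya controls Corven.
Maya holds 100% of Kestrel, so Maya controls Kestrel.
Corven and Kestrel together hold 9% + 91% = 100% of Ironvale, so Maya controls Ironvale.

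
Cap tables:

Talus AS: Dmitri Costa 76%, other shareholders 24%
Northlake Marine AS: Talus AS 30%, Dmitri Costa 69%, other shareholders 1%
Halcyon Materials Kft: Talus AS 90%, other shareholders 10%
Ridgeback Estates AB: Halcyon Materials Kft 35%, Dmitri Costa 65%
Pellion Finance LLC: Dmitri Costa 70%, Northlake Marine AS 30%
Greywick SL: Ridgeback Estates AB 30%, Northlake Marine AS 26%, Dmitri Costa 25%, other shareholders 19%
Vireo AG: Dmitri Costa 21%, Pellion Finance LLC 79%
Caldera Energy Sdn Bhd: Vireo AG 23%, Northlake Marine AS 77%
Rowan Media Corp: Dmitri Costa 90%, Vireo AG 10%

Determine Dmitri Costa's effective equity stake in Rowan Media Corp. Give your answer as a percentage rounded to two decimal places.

Dmitri reaches Rowan along 5 paths.
Direct stake: 90% = 90%.
Via Vireo: 21% × 10% = 2.1%.
Via Pellion → Vireo: 70% × 79% × 10% = 5.53%.
Via Talus → Northlake → Pellion → Vireo: 76% × 30% × 30% × 79% × 10% = 0.54036%.
Via Northlake → Pellion → Vireo: 69% × 30% × 79% × 10% = 1.6353%.
Total: 90% + 2.1% + 5.53% + 0.54036% + 1.6353% = 99.80566%.
Rounded: 99.81%.

99.81%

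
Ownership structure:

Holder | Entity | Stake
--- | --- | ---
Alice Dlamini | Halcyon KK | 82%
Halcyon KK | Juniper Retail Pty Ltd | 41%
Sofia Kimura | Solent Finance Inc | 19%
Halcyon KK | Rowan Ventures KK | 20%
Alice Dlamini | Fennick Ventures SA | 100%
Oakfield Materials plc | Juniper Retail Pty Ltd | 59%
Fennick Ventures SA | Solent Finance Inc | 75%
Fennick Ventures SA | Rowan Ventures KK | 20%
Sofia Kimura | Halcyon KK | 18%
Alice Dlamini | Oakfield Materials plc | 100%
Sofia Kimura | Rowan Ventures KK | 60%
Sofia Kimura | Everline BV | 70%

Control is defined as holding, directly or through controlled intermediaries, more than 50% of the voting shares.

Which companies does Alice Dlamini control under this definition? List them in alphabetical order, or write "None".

Alice holds 100% of Fennick, so Alice controls Fennick.
Alice holds 82% of Halcyon, so Alice controls Halcyon.
Fennick holds 75% of Solent, so Alice controls Solent.
Alice holds 100% of Oakfield, so Alice controls Oakfield.
Oakfield and Halcyon together hold 59% + 41% = 100% of Juniper, so Alice controls Juniper.
No other company's threshold is met.

Fennick Ventures SA, Halcyon KK, Juniper Retail Pty Ltd, Oakfield Materials plc, Solent Finance Inc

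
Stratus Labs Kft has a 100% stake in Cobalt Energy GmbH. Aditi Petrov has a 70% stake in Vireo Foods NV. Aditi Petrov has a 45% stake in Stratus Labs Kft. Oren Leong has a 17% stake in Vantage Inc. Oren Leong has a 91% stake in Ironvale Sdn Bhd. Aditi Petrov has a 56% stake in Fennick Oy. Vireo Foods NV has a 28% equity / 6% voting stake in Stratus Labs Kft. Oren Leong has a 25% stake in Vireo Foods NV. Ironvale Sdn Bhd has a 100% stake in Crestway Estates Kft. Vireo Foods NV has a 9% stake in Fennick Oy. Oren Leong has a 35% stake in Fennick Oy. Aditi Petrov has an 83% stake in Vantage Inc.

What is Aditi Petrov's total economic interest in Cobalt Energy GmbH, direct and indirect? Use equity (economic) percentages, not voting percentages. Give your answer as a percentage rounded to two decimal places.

64.60%

Aditi reaches Cobalt along 2 paths.
Via Vireo → Stratus: 70% × 28% × 100% = 19.6%.
Via Stratus: 45% × 100% = 45%.
Total: 19.6% + 45% = 64.6%.
Rounded: 64.60%.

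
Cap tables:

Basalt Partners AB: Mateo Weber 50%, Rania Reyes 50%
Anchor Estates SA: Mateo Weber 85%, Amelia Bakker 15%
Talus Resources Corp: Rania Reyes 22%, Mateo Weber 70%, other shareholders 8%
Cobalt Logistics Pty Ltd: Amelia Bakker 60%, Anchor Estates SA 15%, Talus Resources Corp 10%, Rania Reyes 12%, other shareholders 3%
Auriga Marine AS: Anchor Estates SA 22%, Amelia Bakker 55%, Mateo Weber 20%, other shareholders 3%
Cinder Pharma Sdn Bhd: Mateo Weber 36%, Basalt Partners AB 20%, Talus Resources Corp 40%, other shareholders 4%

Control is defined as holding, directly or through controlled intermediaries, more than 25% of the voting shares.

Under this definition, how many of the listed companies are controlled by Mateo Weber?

5

Mateo holds 50% of Basalt, so Mateo controls Basalt.
Mateo holds 85% of Anchor, so Mateo controls Anchor.
Mateo holds 70% of Talus, so Mateo controls Talus.
Anchor and Mateo together hold 22% + 20% = 42% of Auriga, so Mateo controls Auriga.
Mateo and Basalt and Talus together hold 36% + 20% + 40% = 96% of Cinder, so Mateo controls Cinder.
No other company's threshold is met.
Mateo controls 5 companies.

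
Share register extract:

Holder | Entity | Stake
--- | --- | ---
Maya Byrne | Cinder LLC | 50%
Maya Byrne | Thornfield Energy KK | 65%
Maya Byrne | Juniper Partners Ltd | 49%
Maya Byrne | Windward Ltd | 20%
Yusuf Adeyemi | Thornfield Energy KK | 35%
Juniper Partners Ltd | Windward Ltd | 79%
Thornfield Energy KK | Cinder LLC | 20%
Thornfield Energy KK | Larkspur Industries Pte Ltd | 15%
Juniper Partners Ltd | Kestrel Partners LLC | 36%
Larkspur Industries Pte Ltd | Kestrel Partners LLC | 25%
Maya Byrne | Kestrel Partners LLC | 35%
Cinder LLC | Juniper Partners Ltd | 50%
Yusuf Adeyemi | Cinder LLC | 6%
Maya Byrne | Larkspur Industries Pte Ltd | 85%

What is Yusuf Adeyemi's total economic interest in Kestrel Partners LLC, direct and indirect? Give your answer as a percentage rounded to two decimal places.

Yusuf reaches Kestrel along 3 paths.
Via Thornfield → Larkspur: 35% × 15% × 25% = 1.3125%.
Via Thornfield → Cinder → Juniper: 35% × 20% × 50% × 36% = 1.26%.
Via Cinder → Juniper: 6% × 50% × 36% = 1.08%.
Total: 1.3125% + 1.26% + 1.08% = 3.6525%.
Rounded: 3.65%.

3.65%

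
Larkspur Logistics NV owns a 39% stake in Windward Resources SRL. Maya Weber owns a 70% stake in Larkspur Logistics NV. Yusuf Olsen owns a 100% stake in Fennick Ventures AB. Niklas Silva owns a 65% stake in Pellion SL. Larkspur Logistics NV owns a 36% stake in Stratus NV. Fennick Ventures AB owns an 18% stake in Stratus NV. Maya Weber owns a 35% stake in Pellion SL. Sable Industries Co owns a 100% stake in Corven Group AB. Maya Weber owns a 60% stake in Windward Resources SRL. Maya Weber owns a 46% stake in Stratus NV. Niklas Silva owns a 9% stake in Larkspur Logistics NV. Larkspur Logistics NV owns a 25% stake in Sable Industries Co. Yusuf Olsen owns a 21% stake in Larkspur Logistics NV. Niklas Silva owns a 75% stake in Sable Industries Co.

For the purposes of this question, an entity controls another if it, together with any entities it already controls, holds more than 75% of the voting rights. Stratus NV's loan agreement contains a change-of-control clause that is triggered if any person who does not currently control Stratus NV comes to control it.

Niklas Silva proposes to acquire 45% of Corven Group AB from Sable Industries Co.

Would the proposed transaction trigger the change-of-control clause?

The purchase adds only to Niklas's holdings (Sable's stake shrinks), so Niklas is the only person who could newly come to control Stratus.
Niklas's largest direct stake is 75% in Sable, which does not meet the threshold, so Niklas controls no company.
Neither Niklas nor any entity Niklas controls holds any voting interest in Stratus.
So before the transaction, Niklas does not control Stratus.
After the purchase, Niklas holds 45% of Corven directly, and Sable's stake falls to 55%.
Niklas's side now holds 45% of Corven, not > 75%, so Niklas still does not control Corven.
After the transaction, neither Niklas nor any entity Niklas controls holds a voting interest in Stratus, so Niklas still does not control it.
No new person acquires control, so the clause is not triggered.

No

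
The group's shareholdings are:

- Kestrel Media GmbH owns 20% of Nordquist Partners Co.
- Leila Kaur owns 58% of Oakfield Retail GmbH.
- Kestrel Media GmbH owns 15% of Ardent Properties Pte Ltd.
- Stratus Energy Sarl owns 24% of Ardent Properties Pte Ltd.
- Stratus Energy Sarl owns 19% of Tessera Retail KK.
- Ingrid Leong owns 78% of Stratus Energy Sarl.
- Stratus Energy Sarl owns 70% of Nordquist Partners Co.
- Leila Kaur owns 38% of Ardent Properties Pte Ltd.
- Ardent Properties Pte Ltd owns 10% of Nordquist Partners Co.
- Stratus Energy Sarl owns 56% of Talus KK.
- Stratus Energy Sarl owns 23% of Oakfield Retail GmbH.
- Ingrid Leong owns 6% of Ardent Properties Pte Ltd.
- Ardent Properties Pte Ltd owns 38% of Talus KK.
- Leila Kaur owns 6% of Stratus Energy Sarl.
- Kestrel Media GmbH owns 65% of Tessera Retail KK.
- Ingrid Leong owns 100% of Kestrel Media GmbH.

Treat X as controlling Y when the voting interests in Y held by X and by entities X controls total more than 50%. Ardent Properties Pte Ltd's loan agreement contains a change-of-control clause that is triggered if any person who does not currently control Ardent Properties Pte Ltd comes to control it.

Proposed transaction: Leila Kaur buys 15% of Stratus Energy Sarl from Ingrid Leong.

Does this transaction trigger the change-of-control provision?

No

The purchase adds only to Leila's holdings (Ingrid's stake shrinks), so Leila is the only person who could newly come to control Ardent.
Leila holds 58% of Oakfield, so Leila controls Oakfield.
In Ardent, Leila's side holds only 38%, not > 50%.
So before the transaction, Leila does not control Ardent.
After the purchase, Leila's direct stake in Stratus rises to 6% + 15% = 21%, and Ingrid's stake falls to 63%.
Leila's side now holds 21% of Stratus, not > 50%, so Leila still does not control Stratus.
After the transaction, Leila's side holds 38% of Ardent, not > 50%, so Leila still does not control Ardent.
No new person acquires control, so the clause is not triggered.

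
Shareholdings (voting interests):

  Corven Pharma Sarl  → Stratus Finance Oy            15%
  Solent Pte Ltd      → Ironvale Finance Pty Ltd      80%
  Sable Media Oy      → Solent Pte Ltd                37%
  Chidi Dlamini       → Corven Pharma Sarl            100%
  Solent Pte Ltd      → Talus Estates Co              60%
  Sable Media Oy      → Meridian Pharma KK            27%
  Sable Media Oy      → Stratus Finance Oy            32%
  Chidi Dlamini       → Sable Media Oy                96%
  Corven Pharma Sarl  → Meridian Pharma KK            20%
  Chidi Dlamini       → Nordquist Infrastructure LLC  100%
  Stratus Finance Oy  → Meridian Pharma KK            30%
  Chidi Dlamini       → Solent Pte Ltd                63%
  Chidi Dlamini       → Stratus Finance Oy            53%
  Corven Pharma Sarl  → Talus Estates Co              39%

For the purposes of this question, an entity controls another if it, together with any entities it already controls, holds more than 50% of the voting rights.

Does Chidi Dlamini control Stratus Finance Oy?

Yes

Chidi holds 100% of Corven, so Chidi controls Corven.
Chidi holds 96% of Sable, so Chidi controls Sable.
Sable and Corven and Chidi together hold 32% + 15% + 53% = 100% of Stratus, so Chidi controls Stratus.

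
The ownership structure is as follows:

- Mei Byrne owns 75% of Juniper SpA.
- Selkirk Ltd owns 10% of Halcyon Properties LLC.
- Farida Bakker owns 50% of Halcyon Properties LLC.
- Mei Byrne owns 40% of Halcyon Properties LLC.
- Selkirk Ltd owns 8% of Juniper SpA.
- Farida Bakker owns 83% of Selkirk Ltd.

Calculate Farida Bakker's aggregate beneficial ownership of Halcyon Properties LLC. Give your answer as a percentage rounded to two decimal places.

58.30%

Farida reaches Halcyon along 2 paths.
Direct stake: 50% = 50%.
Via Selkirk: 83% × 10% = 8.3%.
Total: 50% + 8.3% = 58.3%.
Rounded: 58.30%.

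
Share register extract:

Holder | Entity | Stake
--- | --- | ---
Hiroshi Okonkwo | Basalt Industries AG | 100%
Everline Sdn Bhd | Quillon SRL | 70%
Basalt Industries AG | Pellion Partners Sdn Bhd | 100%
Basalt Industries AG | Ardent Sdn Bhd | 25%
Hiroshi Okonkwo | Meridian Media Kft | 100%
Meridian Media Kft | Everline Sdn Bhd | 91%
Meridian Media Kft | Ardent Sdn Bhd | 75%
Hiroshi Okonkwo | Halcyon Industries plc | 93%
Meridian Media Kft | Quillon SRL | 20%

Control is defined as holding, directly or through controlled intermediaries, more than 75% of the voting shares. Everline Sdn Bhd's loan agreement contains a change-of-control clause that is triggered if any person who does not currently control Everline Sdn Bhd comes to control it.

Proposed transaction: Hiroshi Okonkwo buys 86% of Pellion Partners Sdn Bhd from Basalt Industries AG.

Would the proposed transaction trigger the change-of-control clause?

The purchase adds only to Hiroshi's holdings (Basalt's stake shrinks), so Hiroshi is the only person who could newly come to control Everline.
Hiroshi holds 100% of Meridian, so Hiroshi controls Meridian.
Meridian holds 91% of Everline, so Hiroshi controls Everline.
So Hiroshi already controls Everline before the transaction.
After the purchase, Hiroshi holds 86% of Pellion directly, and Basalt's stake falls to 14%.
Hiroshi controlled Everline already, so this is not a new person acquiring control; every other person's position is unchanged or reduced.
No new person acquires control, so the clause is not triggered.

No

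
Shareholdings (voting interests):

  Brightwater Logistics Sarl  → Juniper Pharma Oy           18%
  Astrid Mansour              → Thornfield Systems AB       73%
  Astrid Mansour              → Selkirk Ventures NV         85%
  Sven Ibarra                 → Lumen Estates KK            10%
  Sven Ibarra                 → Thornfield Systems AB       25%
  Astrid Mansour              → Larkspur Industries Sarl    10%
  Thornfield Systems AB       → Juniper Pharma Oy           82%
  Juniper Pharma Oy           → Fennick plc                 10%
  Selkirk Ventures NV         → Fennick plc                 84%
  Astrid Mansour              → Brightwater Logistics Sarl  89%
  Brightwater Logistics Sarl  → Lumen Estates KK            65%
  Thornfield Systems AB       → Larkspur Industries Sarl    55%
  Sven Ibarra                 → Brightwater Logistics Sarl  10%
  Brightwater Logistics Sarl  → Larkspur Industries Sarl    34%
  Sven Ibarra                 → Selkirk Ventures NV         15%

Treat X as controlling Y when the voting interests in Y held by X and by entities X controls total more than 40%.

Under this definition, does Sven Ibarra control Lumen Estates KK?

No

Sven's largest direct stake is 25% in Thornfield, which does not meet the threshold, so Sven controls no company.
In Lumen, Sven's side holds only 10%, not > 40%.
So Sven does not control Lumen.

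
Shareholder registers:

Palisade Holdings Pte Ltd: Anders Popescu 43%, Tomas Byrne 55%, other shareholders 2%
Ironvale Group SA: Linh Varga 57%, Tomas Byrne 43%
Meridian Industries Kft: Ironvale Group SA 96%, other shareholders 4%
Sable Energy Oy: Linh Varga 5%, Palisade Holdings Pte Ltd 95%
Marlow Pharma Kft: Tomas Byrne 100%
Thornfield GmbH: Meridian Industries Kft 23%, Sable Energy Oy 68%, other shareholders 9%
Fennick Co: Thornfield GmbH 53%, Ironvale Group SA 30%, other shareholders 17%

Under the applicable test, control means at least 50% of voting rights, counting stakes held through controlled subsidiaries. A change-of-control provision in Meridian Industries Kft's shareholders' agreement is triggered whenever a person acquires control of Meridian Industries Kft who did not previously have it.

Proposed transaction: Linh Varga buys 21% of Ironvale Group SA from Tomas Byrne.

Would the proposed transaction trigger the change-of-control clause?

No

The purchase adds only to Linh's holdings (Tomas's stake shrinks), so Linh is the only person who could newly come to control Meridian.
Linh holds 57% of Ironvale, so Linh controls Ironvale.
Ironvale holds 96% of Meridian, so Linh controls Meridian.
So Linh already controls Meridian before the transaction.
After the purchase, Linh's direct stake in Ironvale rises to 57% + 21% = 78%, and Tomas's stake falls to 22%.
Linh controlled Meridian already, so this is not a new person acquiring control; every other person's position is unchanged or reduced.
No new person acquires control, so the clause is not triggered.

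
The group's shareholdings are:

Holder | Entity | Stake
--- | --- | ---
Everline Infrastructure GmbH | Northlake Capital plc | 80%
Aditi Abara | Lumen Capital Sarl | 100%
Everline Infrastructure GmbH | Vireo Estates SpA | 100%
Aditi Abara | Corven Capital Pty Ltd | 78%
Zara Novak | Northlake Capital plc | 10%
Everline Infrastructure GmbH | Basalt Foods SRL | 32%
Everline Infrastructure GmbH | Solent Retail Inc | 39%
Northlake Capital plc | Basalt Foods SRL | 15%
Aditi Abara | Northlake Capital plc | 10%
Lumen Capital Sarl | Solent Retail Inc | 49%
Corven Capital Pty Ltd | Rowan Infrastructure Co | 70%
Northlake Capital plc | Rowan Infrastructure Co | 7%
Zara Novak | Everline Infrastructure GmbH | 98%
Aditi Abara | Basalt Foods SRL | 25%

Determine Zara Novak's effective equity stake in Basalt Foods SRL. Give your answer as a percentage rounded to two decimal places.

Zara reaches Basalt along 3 paths.
Via Everline: 98% × 32% = 31.36%.
Via Everline → Northlake: 98% × 80% × 15% = 11.76%.
Via Northlake: 10% × 15% = 1.5%.
Total: 31.36% + 11.76% + 1.5% = 44.62%.

44.62%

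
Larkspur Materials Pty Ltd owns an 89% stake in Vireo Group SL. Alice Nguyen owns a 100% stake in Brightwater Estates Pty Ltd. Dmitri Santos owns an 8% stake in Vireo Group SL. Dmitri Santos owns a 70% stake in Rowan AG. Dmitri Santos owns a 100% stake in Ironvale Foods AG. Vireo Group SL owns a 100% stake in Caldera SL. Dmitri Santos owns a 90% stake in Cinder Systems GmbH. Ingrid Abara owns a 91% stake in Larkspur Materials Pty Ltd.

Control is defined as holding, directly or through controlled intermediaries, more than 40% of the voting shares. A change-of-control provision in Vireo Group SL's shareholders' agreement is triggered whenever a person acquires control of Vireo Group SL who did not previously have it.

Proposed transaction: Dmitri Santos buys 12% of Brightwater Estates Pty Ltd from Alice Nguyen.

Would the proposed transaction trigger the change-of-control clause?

The purchase adds only to Dmitri's holdings (Alice's stake shrinks), so Dmitri is the only person who could newly come to control Vireo.
Dmitri holds 90% of Cinder, so Dmitri controls Cinder.
Dmitri holds 100% of Ironvale, so Dmitri controls Ironvale.
Dmitri holds 70% of Rowan, so Dmitri controls Rowan.
In Vireo, Dmitri's side holds only 8%, not > 40%.
So before the transaction, Dmitri does not control Vireo.
After the purchase, Dmitri holds 12% of Brightwater directly, and Alice's stake falls to 88%.
Dmitri's side now holds 12% of Brightwater, not > 40%, so Dmitri still does not control Brightwater.
After the transaction, Dmitri's side holds 8% of Vireo, not > 40%, so Dmitri still does not control Vireo.
No new person acquires control, so the clause is not triggered.

No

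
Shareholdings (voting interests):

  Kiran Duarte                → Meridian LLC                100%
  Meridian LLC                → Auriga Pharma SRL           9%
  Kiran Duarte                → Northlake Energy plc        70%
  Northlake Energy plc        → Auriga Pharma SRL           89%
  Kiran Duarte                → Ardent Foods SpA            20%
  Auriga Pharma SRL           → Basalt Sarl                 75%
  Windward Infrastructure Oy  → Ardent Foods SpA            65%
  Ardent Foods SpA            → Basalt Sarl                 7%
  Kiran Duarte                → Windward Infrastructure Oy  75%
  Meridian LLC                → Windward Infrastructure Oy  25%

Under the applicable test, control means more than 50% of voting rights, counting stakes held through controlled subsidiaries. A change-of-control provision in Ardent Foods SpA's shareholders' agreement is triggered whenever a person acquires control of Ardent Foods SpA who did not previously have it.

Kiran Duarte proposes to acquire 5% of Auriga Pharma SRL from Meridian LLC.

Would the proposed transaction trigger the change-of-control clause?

The purchase adds only to Kiran's holdings (Meridian's stake shrinks), so Kiran is the only person who could newly come to control Ardent.
Kiran holds 100% of Meridian, so Kiran controls Meridian.
Kiran and Meridian together hold 75% + 25% = 100% of Windward, so Kiran controls Windward.
Kiran and Windward together hold 20% + 65% = 85% of Ardent, so Kiran controls Ardent.
So Kiran already controls Ardent before the transaction.
After the purchase, Kiran holds 5% of Auriga directly, and Meridian's stake falls to 4%.
Kiran controlled Ardent already, so this is not a new person acquiring control; every other person's position is unchanged or reduced.
No new person acquires control, so the clause is not triggered.

No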